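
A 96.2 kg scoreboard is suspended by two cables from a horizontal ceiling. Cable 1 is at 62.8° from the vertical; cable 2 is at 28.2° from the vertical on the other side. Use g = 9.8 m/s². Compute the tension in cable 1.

T_1 ≈ 446 N

Angles from the horizontal: cable 1 is 90° − 62.8° = 27.2°, cable 2 is 90° − 28.2° = 61.8°.
Weight W = 96.2 × 9.8 = 942.8 N acts straight down.
Horizontal: T_1 cos 27.2° = T_2 cos 61.8°  →  T_2 = 1.882 T_1.
Vertical: T_1 sin 27.2° + T_2 sin 61.8° = 942.8.
Substituting the horizontal relation into the vertical equation gives 2.116 T_1 = 942.8, so T_1 = 445.6 N.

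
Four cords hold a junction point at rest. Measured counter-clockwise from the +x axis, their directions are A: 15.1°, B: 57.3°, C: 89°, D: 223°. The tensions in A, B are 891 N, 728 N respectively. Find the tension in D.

T_D ≈ 1720 N

Resolve: ΣF_x = 891 cos 15.1° + 728 cos 57.3° + T_C cos 89° + T_D cos 223° = 0.
        ΣF_y = 891 sin 15.1° + 728 sin 57.3° + T_C sin 89° + T_D sin 223° = 0.
The known terms sum to (1254, 844.7) N, so 0.0175 T_C − 0.7314 T_D = -1254 and 0.9998 T_C − 0.6820 T_D = -844.7.
Solving simultaneously: T_C = 329.6 N, T_D = 1722 N.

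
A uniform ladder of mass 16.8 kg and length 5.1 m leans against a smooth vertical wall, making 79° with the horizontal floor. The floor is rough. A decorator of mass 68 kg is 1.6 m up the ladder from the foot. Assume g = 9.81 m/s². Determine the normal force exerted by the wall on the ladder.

N_wall ≈ 56.7 N

Torques about the foot: N_wall · 5.1 sin 79° = 16.8×9.81×2.55 cos 79° + 68×9.81×1.6 cos 79° → N_wall = 56.698 N.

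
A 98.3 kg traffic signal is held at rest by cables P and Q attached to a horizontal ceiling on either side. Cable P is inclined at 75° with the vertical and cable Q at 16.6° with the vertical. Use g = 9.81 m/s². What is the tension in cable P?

T_P ≈ 276 N

Angles from the horizontal: cable P is 90° − 75° = 15°, cable Q is 90° − 16.6° = 73.4°.
Weight W = 98.3 × 9.81 = 964.3 N acts straight down.
Horizontal: T_P cos 15° = T_Q cos 73.4°  →  T_Q = 3.381 T_P.
Vertical: T_P sin 15° + T_Q sin 73.4° = 964.3.
Substituting the horizontal relation into the vertical equation gives 3.499 T_P = 964.3, so T_P = 275.6 N.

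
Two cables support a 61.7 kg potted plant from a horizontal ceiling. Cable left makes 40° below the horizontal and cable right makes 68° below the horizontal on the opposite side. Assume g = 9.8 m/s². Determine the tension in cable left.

T_left ≈ 238 N

Weight W = 61.7 × 9.8 = 604.7 N acts straight down.
Horizontal: T_left cos 40° = T_right cos 68°  →  T_right = 2.045 T_left.
Vertical: T_left sin 40° + T_right sin 68° = 604.7.
Substituting the horizontal relation into the vertical equation gives 2.539 T_left = 604.7, so T_left = 238.2 N.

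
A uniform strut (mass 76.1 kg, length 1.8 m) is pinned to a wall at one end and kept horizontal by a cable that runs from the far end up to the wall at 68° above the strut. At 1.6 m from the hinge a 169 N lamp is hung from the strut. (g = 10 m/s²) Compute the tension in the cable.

Take torques about the hinge: T sin 68° · 1.8 = 76.1×10×0.9 + 169×1.6 = 955.3 N·m.
So T = 955.3 / (0.9272 × 1.8) = 572.4 N.

T ≈ 572 N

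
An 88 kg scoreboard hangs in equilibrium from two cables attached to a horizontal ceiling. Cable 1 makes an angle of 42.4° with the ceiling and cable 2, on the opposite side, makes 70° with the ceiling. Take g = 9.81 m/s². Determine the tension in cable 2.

Weight W = 88 × 9.81 = 863.3 N acts straight down.
Horizontal: T_1 cos 42.4° = T_2 cos 70°  →  T_1 = 0.4632 T_2.
Vertical: T_1 sin 42.4° + T_2 sin 70° = 863.3.
Substituting the horizontal relation into the vertical equation gives 1.252 T_2 = 863.3, so T_2 = 689.5 N.

T_2 ≈ 690 N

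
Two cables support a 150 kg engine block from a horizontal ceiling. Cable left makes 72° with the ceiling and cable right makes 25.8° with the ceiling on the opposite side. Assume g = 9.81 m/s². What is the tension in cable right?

T_right ≈ 459 N

Weight W = 150 × 9.81 = 1472 N acts straight down.
Horizontal: T_left cos 72° = T_right cos 25.8°  →  T_left = 2.913 T_right.
Vertical: T_left sin 72° + T_right sin 25.8° = 1472.
Substituting the horizontal relation into the vertical equation gives 3.206 T_right = 1472, so T_right = 459 N.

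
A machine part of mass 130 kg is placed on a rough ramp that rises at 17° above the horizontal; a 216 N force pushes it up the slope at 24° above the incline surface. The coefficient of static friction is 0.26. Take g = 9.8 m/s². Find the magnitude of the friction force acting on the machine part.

Axes along / perpendicular to the incline. W sin 17° = 372.5 N down-slope; W cos 17° = 1218 N into the surface.
Perpendicular: N = W cos 17° − P sin 24° = 1218 − 87.86 = 1130 N.
Along incline: P cos 24° + f = W sin 17° (friction acts up-slope) → f = 372.5 − 197.3 = 175.2 N.
|f| = 175.2 N ≤ μN = 293.9 N, so the machine part is indeed static.

f ≈ 175 N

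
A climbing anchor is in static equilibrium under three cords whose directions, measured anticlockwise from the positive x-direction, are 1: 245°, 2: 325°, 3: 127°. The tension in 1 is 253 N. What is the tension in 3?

T_3 ≈ 806 N

Resolve: ΣF_x = 253 cos 245° + T_2 cos 325° + T_3 cos 127° = 0.
        ΣF_y = 253 sin 245° + T_2 sin 325° + T_3 sin 127° = 0.
The known terms sum to (-106.9, -229.3) N, so 0.8192 T_2 − 0.6018 T_3 = 106.9 and -0.5736 T_2 + 0.7986 T_3 = 229.3.
Solving simultaneously: T_2 = 722.9 N, T_3 = 806.3 N.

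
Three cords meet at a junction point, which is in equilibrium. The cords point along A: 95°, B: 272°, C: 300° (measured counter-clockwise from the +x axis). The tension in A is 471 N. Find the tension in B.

Resolve: ΣF_x = 471 cos 95° + T_B cos 272° + T_C cos 300° = 0.
        ΣF_y = 471 sin 95° + T_B sin 272° + T_C sin 300° = 0.
The known terms sum to (-41.05, 469.2) N, so 0.0349 T_B + 0.5000 T_C = 41.05 and -0.9994 T_B − 0.8660 T_C = -469.2.
Solving simultaneously: T_B = 424 N, T_C = 52.51 N.

T_B ≈ 424 N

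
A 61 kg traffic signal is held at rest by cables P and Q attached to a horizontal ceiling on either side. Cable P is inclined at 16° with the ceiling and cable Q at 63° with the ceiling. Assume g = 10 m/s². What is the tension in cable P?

Weight W = 61 × 10 = 610 N acts straight down.
Horizontal: T_P cos 16° = T_Q cos 63°  →  T_Q = 2.117 T_P.
Vertical: T_P sin 16° + T_Q sin 63° = 610.
Substituting the horizontal relation into the vertical equation gives 2.162 T_P = 610, so T_P = 282.1 N.

T_P ≈ 282 N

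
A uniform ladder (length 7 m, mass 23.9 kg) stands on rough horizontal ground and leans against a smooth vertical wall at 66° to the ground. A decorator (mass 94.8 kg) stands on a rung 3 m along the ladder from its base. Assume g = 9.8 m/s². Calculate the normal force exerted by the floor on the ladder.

N_floor ≈ 1160 N

ΣF_y = 0: N_floor = 23.9×9.8 + 94.8×9.8 = 1163.3 N.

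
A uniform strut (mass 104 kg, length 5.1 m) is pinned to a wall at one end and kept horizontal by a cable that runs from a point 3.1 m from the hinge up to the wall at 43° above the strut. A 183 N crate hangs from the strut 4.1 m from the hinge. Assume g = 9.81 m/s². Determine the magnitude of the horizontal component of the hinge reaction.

Take torques about the hinge: T sin 43° · 3.1 = 104×9.81×2.55 + 183×4.1 = 3351.9 N·m.
So T = 3351.9 / (0.6820 × 3.1) = 1585.4 N.
ΣF_x = 0: H_x = T cos 43° = 1159.5 N.

H_x ≈ 1160 N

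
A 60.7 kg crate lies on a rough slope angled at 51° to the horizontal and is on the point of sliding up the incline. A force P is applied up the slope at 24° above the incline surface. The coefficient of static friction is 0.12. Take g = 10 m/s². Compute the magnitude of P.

P ≈ 538 N

On the verge of sliding up the incline, friction equals μN and acts down the slope.
Perpendicular: N + P sin 24° = W cos 51° = 382 N.
Along incline: P cos 24° = W sin 51° + μN  with W sin 51° = 471.7 N.
Solving the pair for P and N: P = 537.8 N, N = 163.2 N (and f = μN = 19.59 N).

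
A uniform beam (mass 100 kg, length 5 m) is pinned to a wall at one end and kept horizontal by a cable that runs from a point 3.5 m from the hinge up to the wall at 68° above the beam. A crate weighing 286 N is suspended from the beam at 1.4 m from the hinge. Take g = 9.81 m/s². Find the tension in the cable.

T ≈ 879 N

Take torques about the hinge: T sin 68° · 3.5 = 100×9.81×2.5 + 286×1.4 = 2852.9 N·m.
So T = 2852.9 / (0.9272 × 3.5) = 879.13 N.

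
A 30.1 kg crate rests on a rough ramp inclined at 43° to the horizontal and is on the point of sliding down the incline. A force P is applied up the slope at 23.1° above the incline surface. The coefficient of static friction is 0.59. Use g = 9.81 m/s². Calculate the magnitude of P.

On the verge of sliding down the incline, friction equals μN and acts up the slope.
Perpendicular: N + P sin 23.1° = W cos 43° = 216 N.
Along incline: P cos 23.1° + μN = W sin 43° with W sin 43° = 201.4 N.
Solving the pair for P and N: P = 107.5 N, N = 173.8 N (and f = μN = 102.5 N).

P ≈ 107 N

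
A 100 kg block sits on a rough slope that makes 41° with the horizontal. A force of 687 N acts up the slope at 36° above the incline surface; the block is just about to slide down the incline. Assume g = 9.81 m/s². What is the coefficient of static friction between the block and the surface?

On the verge of sliding down the incline, friction is at its maximum μN and acts up the slope.
Perpendicular to incline: N = W cos 41° − P sin 36° = 740.4 − 403.8 = 336.6 N.
Along incline: P cos 36° + μN = W sin 41° → μ = (W sin 41° − P cos 36°) / N = 0.2609.

μ ≈ 0.261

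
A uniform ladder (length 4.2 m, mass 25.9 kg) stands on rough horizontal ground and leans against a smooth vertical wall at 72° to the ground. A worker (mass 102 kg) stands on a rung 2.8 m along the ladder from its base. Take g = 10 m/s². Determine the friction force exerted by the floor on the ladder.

f ≈ 263 N

Torques about the foot: N_wall · 4.2 sin 72° = 25.9×10×2.1 cos 72° + 102×10×2.8 cos 72° → N_wall = 263.02 N.
ΣF_x = 0: f_floor = N_wall = 263.02 N.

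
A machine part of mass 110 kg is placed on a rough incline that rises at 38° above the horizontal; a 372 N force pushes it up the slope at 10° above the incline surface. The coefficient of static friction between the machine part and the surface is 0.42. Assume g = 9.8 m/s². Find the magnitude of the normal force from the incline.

N ≈ 785 N

Axes along / perpendicular to the incline. W sin 38° = 663.7 N down-slope; W cos 38° = 849.5 N into the surface.
Perpendicular: N = W cos 38° − P sin 10° = 849.5 − 64.6 = 784.9 N.
Along incline: P cos 10° + f = W sin 38° (friction acts up-slope) → f = 663.7 − 366.3 = 297.3 N.
|f| = 297.3 N ≤ μN = 329.6 N, so the machine part is indeed static.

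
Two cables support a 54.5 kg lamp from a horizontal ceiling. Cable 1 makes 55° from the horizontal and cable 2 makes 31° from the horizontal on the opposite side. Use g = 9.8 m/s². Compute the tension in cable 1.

Weight W = 54.5 × 9.8 = 534.1 N acts straight down.
Horizontal: T_1 cos 55° = T_2 cos 31°  →  T_2 = 0.6692 T_1.
Vertical: T_1 sin 55° + T_2 sin 31° = 534.1.
Substituting the horizontal relation into the vertical equation gives 1.164 T_1 = 534.1, so T_1 = 458.9 N.

T_1 ≈ 459 N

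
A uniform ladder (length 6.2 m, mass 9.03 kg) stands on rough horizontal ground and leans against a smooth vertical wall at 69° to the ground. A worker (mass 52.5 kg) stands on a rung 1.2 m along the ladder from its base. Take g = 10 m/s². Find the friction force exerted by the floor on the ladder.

Torques about the foot: N_wall · 6.2 sin 69° = 9.03×10×3.1 cos 69° + 52.5×10×1.2 cos 69° → N_wall = 56.337 N.
ΣF_x = 0: f_floor = N_wall = 56.337 N.

f ≈ 56.3 N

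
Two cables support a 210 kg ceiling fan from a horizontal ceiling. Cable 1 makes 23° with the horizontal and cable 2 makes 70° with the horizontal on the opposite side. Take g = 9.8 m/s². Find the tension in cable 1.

T_1 ≈ 705 N

Weight W = 210 × 9.8 = 2058 N acts straight down.
Horizontal: T_1 cos 23° = T_2 cos 70°  →  T_2 = 2.691 T_1.
Vertical: T_1 sin 23° + T_2 sin 70° = 2058.
Substituting the horizontal relation into the vertical equation gives 2.92 T_1 = 2058, so T_1 = 704.8 N.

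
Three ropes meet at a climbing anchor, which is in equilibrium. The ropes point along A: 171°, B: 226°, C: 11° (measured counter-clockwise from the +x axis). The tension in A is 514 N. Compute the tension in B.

T_B ≈ 306 N

Resolve: ΣF_x = 514 cos 171° + T_B cos 226° + T_C cos 11° = 0.
        ΣF_y = 514 sin 171° + T_B sin 226° + T_C sin 11° = 0.
The known terms sum to (-507.7, 80.41) N, so -0.6947 T_B + 0.9816 T_C = 507.7 and -0.7193 T_B + 0.1908 T_C = -80.41.
Solving simultaneously: T_B = 306.5 N, T_C = 734.1 N.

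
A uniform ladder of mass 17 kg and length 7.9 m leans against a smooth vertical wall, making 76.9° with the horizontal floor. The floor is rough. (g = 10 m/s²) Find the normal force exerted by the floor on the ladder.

ΣF_y = 0: N_floor = 17×10 = 170 N.

N_floor ≈ 170 N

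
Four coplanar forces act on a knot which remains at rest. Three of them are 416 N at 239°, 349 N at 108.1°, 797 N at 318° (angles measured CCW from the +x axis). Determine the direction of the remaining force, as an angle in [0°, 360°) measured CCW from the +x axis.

θ ≈ 116°

Sum the known components: ΣF_x = 269.6 N, ΣF_y = -558.1 N.
For equilibrium the remaining force must supply (−ΣF_x, −ΣF_y) = (-269.6, 558.1) N.
Magnitude = √((-269.6)² + (558.1)²) = 619.9 N; direction = atan2(558.1, -269.6) = 115.8°.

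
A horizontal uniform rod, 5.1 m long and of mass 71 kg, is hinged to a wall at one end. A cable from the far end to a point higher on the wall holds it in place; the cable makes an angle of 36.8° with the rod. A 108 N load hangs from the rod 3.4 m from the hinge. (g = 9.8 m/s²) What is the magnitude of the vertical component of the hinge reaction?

|H_y| ≈ 384 N

Take torques about the hinge: T sin 36.8° · 5.1 = 71×9.8×2.55 + 108×3.4 = 2141.5 N·m.
So T = 2141.5 / (0.5990 × 5.1) = 700.97 N.
ΣF_y = 0: H_y = (71×9.8 + 108) − T sin 36.8° = 803.8 − 419.9 = 383.9 N.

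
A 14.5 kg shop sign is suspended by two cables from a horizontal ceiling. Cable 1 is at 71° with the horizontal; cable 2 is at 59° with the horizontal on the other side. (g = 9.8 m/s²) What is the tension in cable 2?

Weight W = 14.5 × 9.8 = 142.1 N acts straight down.
Horizontal: T_1 cos 71° = T_2 cos 59°  →  T_1 = 1.582 T_2.
Vertical: T_1 sin 71° + T_2 sin 59° = 142.1.
Substituting the horizontal relation into the vertical equation gives 2.353 T_2 = 142.1, so T_2 = 60.39 N.

T_2 ≈ 60.4 N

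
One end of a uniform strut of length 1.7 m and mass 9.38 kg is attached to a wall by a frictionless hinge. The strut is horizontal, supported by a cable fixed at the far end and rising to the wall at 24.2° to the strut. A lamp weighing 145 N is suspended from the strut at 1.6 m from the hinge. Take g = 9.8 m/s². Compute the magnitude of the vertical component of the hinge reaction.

|H_y| ≈ 54.5 N

Take torques about the hinge: T sin 24.2° · 1.7 = 9.38×9.8×0.85 + 145×1.6 = 310.14 N·m.
So T = 310.14 / (0.4099 × 1.7) = 445.04 N.
ΣF_y = 0: H_y = (9.38×9.8 + 145) − T sin 24.2° = 236.92 − 182.43 = 54.491 N.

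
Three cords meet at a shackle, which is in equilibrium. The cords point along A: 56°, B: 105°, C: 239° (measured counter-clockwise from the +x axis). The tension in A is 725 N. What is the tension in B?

T_B ≈ 52.7 N

Resolve: ΣF_x = 725 cos 56° + T_B cos 105° + T_C cos 239° = 0.
        ΣF_y = 725 sin 56° + T_B sin 105° + T_C sin 239° = 0.
The known terms sum to (405.4, 601.1) N, so -0.2588 T_B − 0.5150 T_C = -405.4 and 0.9659 T_B − 0.8572 T_C = -601.1.
Solving simultaneously: T_B = 52.75 N, T_C = 760.6 N.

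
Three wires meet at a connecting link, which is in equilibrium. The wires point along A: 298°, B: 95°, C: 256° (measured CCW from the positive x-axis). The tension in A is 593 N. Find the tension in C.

Resolve: ΣF_x = 593 cos 298° + T_B cos 95° + T_C cos 256° = 0.
        ΣF_y = 593 sin 298° + T_B sin 95° + T_C sin 256° = 0.
The known terms sum to (278.4, -523.6) N, so -0.0872 T_B − 0.2419 T_C = -278.4 and 0.9962 T_B − 0.9703 T_C = 523.6.
Solving simultaneously: T_B = 1219 N, T_C = 711.7 N.

T_C ≈ 712 N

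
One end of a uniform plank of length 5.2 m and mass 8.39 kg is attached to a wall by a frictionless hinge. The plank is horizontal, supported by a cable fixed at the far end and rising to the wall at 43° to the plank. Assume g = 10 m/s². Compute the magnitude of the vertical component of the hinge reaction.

Take torques about the hinge: T sin 43° · 5.2 = 8.39×10×2.6 = 218.14 N·m.
So T = 218.14 / (0.6820 × 5.2) = 61.51 N.
ΣF_y = 0: H_y = (8.39×10) − T sin 43° = 83.9 − 41.95 = 41.95 N.

|H_y| ≈ 42 N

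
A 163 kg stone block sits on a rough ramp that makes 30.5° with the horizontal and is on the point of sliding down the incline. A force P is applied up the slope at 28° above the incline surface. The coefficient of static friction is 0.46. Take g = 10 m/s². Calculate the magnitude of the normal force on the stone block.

N ≈ 1280 N

On the verge of sliding down the incline, friction equals μN and acts up the slope.
Perpendicular: N + P sin 28° = W cos 30.5° = 1404 N.
Along incline: P cos 28° + μN = W sin 30.5° with W sin 30.5° = 827.3 N.
Solving the pair for P and N: P = 271.7 N, N = 1277 N (and f = μN = 587.4 N).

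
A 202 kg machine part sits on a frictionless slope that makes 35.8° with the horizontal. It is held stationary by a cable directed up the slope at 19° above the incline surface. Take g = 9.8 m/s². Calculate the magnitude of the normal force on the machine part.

N ≈ 1210 N

Take axes along and perpendicular to the incline. Weight components: W sin 35.8° = 1158 N down-slope, W cos 35.8° = 1606 N into the surface.
Along incline: T cos 19° = W sin 35.8° → T = 1225 N.
Perpendicular: N = W cos 35.8° − T sin 19° = 1207 N.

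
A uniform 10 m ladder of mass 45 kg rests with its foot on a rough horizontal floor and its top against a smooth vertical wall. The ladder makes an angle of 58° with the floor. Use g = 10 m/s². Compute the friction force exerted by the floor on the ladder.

Torques about the foot: N_wall · 10 sin 58° = 45×10×5 cos 58° → N_wall = 140.6 N.
ΣF_x = 0: f_floor = N_wall = 140.6 N.

f ≈ 141 N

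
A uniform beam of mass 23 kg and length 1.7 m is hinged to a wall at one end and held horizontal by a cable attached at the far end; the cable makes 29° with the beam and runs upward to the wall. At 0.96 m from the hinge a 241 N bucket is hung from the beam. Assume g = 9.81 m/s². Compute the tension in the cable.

T ≈ 513 N

Take torques about the hinge: T sin 29° · 1.7 = 23×9.81×0.85 + 241×0.96 = 423.15 N·m.
So T = 423.15 / (0.4848 × 1.7) = 513.42 N.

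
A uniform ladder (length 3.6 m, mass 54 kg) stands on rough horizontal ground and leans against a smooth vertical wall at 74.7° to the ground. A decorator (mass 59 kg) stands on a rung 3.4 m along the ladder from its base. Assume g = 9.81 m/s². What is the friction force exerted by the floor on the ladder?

f ≈ 222 N

Torques about the foot: N_wall · 3.6 sin 74.7° = 54×9.81×1.8 cos 74.7° + 59×9.81×3.4 cos 74.7° → N_wall = 222 N.
ΣF_x = 0: f_floor = N_wall = 222 N.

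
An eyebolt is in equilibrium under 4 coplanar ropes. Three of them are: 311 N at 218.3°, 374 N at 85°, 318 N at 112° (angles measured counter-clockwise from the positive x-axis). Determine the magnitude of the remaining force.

Sum the known components: ΣF_x = -330.6 N, ΣF_y = 474.7 N.
For equilibrium the remaining force must supply (−ΣF_x, −ΣF_y) = (330.6, -474.7) N.
Magnitude = √((330.6)² + (-474.7)²) = 578.4 N; direction = atan2(-474.7, 330.6) = 304.9°.

F ≈ 578 N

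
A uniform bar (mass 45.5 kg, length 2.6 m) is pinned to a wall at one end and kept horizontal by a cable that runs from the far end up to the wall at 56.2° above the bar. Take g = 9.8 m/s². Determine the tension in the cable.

T ≈ 268 N

Take torques about the hinge: T sin 56.2° · 2.6 = 45.5×9.8×1.3 = 579.67 N·m.
So T = 579.67 / (0.8310 × 2.6) = 268.3 N.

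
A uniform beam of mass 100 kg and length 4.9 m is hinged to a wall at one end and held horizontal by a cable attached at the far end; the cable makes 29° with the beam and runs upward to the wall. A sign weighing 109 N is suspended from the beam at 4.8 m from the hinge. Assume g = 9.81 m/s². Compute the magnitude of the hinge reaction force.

Take torques about the hinge: T sin 29° · 4.9 = 100×9.81×2.45 + 109×4.8 = 2926.7 N·m.
So T = 2926.7 / (0.4848 × 4.9) = 1232 N.
ΣF_x = 0: H_x = T cos 29° = 1077.5 N.
ΣF_y = 0: H_y = (100×9.81 + 109) − T sin 29° = 1090 − 597.28 = 492.72 N.
|H| = √(H_x² + H_y²) = √((1077.5)² + (492.72)²) = 1184.8 N.

|H| ≈ 1180 N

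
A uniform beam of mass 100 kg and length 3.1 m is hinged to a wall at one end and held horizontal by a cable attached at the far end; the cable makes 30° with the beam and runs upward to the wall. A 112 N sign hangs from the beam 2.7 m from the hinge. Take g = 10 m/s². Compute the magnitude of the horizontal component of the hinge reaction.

H_x ≈ 1030 N

Take torques about the hinge: T sin 30° · 3.1 = 100×10×1.55 + 112×2.7 = 1852.4 N·m.
So T = 1852.4 / (0.5000 × 3.1) = 1195.1 N.
ΣF_x = 0: H_x = T cos 30° = 1035 N.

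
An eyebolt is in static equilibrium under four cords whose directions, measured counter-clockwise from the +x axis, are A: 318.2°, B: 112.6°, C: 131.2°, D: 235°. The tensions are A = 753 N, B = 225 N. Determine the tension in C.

Resolve: ΣF_x = 753 cos 318.2° + 225 cos 112.6° + T_C cos 131.2° + T_D cos 235° = 0.
        ΣF_y = 753 sin 318.2° + 225 sin 112.6° + T_C sin 131.2° + T_D sin 235° = 0.
The known terms sum to (474.9, -294.2) N, so -0.6587 T_C − 0.5736 T_D = -474.9 and 0.7524 T_C − 0.8192 T_D = 294.2.
Solving simultaneously: T_C = 574.3 N, T_D = 168.4 N.

T_C ≈ 574 N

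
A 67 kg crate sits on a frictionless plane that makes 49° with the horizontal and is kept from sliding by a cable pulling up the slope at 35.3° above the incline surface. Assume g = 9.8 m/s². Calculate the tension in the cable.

T ≈ 607 N

Take axes along and perpendicular to the incline. Weight components: W sin 49° = 495.5 N down-slope, W cos 49° = 430.8 N into the surface.
Along incline: T cos 35.3° = W sin 49° → T = 607.2 N.
Perpendicular: N = W cos 49° − T sin 35.3° = 79.9 N.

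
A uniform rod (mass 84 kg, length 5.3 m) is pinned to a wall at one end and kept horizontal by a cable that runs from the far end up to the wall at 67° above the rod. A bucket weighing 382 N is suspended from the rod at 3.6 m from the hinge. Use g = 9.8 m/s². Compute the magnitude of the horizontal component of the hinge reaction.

Take torques about the hinge: T sin 67° · 5.3 = 84×9.8×2.65 + 382×3.6 = 3556.7 N·m.
So T = 3556.7 / (0.9205 × 5.3) = 729.03 N.
ΣF_x = 0: H_x = T cos 67° = 284.85 N.

H_x ≈ 285 N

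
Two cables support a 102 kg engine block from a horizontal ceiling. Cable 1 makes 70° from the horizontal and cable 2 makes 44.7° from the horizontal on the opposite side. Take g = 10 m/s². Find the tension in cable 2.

Weight W = 102 × 10 = 1020 N acts straight down.
Horizontal: T_1 cos 70° = T_2 cos 44.7°  →  T_1 = 2.078 T_2.
Vertical: T_1 sin 70° + T_2 sin 44.7° = 1020.
Substituting the horizontal relation into the vertical equation gives 2.656 T_2 = 1020, so T_2 = 384 N.

T_2 ≈ 384 N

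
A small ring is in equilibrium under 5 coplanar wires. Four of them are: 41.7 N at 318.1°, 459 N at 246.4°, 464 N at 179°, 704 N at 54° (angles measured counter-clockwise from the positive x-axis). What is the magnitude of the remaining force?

Sum the known components: ΣF_x = -202.9 N, ΣF_y = 129.2 N.
For equilibrium the remaining force must supply (−ΣF_x, −ΣF_y) = (202.9, -129.2) N.
Magnitude = √((202.9)² + (-129.2)²) = 240.5 N; direction = atan2(-129.2, 202.9) = 327.5°.

F ≈ 240 N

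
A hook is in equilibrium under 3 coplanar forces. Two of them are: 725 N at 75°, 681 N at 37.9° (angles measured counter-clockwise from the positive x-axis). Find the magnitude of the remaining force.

F ≈ 1330 N

Sum the known components: ΣF_x = 725 N, ΣF_y = 1119 N.
For equilibrium the remaining force must supply (−ΣF_x, −ΣF_y) = (-725, -1119) N.
Magnitude = √((-725)² + (-1119)²) = 1333 N; direction = atan2(-1119, -725) = 237.1°.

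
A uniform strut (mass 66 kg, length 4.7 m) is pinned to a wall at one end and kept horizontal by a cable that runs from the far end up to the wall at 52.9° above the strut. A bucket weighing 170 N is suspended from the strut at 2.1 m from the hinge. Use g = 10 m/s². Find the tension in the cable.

Take torques about the hinge: T sin 52.9° · 4.7 = 66×10×2.35 + 170×2.1 = 1908 N·m.
So T = 1908 / (0.7976 × 4.7) = 508.98 N.

T ≈ 509 N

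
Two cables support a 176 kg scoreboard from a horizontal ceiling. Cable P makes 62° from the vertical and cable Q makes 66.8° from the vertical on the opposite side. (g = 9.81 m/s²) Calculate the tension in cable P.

Angles from the horizontal: cable P is 90° − 62° = 28°, cable Q is 90° − 66.8° = 23.2°.
Weight W = 176 × 9.81 = 1727 N acts straight down.
Horizontal: T_P cos 28° = T_Q cos 23.2°  →  T_Q = 0.9606 T_P.
Vertical: T_P sin 28° + T_Q sin 23.2° = 1727.
Substituting the horizontal relation into the vertical equation gives 0.8479 T_P = 1727, so T_P = 2036 N.

T_P ≈ 2040 N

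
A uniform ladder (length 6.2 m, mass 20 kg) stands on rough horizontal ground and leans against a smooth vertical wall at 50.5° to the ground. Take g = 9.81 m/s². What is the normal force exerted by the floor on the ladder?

N_floor ≈ 196 N

ΣF_y = 0: N_floor = 20×9.81 = 196.2 N.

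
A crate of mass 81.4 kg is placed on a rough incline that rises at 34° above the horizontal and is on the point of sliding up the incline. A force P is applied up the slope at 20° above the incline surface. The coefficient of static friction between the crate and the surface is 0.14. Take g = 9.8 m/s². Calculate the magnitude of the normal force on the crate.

On the verge of sliding up the incline, friction equals μN and acts down the slope.
Perpendicular: N + P sin 20° = W cos 34° = 661.3 N.
Along incline: P cos 20° = W sin 34° + μN  with W sin 34° = 446.1 N.
Solving the pair for P and N: P = 545.4 N, N = 474.8 N (and f = μN = 66.47 N).

N ≈ 475 N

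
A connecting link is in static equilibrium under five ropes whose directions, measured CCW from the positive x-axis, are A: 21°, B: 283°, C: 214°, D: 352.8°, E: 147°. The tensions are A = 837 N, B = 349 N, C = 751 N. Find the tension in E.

Resolve: ΣF_x = 837 cos 21° + 349 cos 283° + 751 cos 214° + T_D cos 352.8° + T_E cos 147° = 0.
        ΣF_y = 837 sin 21° + 349 sin 283° + 751 sin 214° + T_D sin 352.8° + T_E sin 147° = 0.
The known terms sum to (237.3, -460.1) N, so 0.9921 T_D − 0.8387 T_E = -237.3 and -0.1253 T_D + 0.5446 T_E = 460.1.
Solving simultaneously: T_D = 589.5 N, T_E = 980.4 N.

T_E ≈ 980 N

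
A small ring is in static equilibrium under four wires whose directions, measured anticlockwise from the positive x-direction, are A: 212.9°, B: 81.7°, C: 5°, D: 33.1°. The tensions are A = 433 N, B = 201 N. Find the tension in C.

Resolve: ΣF_x = 433 cos 212.9° + 201 cos 81.7° + T_C cos 5° + T_D cos 33.1° = 0.
        ΣF_y = 433 sin 212.9° + 201 sin 81.7° + T_C sin 5° + T_D sin 33.1° = 0.
The known terms sum to (-334.5, -36.3) N, so 0.9962 T_C + 0.8377 T_D = 334.5 and 0.0872 T_C + 0.5461 T_D = 36.3.
Solving simultaneously: T_C = 323.3 N, T_D = 14.87 N.

T_C ≈ 323 N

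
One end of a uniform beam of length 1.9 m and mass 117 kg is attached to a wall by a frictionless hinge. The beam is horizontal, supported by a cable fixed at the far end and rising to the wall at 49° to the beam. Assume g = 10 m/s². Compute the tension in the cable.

T ≈ 775 N

Take torques about the hinge: T sin 49° · 1.9 = 117×10×0.95 = 1111.5 N·m.
So T = 1111.5 / (0.7547 × 1.9) = 775.13 N.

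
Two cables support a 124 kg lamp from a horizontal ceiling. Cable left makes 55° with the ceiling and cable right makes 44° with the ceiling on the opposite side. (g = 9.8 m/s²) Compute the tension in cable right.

T_right ≈ 706 N

Weight W = 124 × 9.8 = 1215 N acts straight down.
Horizontal: T_left cos 55° = T_right cos 44°  →  T_left = 1.254 T_right.
Vertical: T_left sin 55° + T_right sin 44° = 1215.
Substituting the horizontal relation into the vertical equation gives 1.722 T_right = 1215, so T_right = 705.7 N.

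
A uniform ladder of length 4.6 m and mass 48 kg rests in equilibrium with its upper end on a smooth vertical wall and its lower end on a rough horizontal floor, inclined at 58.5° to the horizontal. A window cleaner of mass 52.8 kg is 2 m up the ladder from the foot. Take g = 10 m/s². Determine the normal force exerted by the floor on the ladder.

N_floor ≈ 1010 N

ΣF_y = 0: N_floor = 48×10 + 52.8×10 = 1008 N.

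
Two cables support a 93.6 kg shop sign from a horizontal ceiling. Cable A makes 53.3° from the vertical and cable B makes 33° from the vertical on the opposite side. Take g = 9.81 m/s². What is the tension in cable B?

T_B ≈ 738 N

Angles from the horizontal: cable A is 90° − 53.3° = 36.7°, cable B is 90° − 33° = 57°.
Weight W = 93.6 × 9.81 = 918.2 N acts straight down.
Horizontal: T_A cos 36.7° = T_B cos 57°  →  T_A = 0.6793 T_B.
Vertical: T_A sin 36.7° + T_B sin 57° = 918.2.
Substituting the horizontal relation into the vertical equation gives 1.245 T_B = 918.2, so T_B = 737.7 N.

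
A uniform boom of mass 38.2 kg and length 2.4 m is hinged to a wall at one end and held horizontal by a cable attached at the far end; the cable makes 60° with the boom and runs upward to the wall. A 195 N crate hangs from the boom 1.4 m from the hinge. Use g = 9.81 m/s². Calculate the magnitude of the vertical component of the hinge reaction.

Take torques about the hinge: T sin 60° · 2.4 = 38.2×9.81×1.2 + 195×1.4 = 722.69 N·m.
So T = 722.69 / (0.8660 × 2.4) = 347.7 N.
ΣF_y = 0: H_y = (38.2×9.81 + 195) − T sin 60° = 569.74 − 301.12 = 268.62 N.

|H_y| ≈ 269 N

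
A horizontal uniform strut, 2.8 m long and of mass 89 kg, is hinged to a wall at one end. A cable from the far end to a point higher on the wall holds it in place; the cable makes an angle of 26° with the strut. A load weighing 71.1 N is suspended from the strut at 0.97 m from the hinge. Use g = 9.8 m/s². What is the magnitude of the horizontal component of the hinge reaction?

Take torques about the hinge: T sin 26° · 2.8 = 89×9.8×1.4 + 71.1×0.97 = 1290 N·m.
So T = 1290 / (0.4384 × 2.8) = 1051 N.
ΣF_x = 0: H_x = T cos 26° = 944.64 N.

H_x ≈ 945 N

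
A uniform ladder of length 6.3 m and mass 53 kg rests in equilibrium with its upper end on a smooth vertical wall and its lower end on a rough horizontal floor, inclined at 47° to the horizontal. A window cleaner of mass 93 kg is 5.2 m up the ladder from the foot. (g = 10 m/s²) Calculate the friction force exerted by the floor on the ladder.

f ≈ 963 N

Torques about the foot: N_wall · 6.3 sin 47° = 53×10×3.15 cos 47° + 93×10×5.2 cos 47° → N_wall = 962.93 N.
ΣF_x = 0: f_floor = N_wall = 962.93 N.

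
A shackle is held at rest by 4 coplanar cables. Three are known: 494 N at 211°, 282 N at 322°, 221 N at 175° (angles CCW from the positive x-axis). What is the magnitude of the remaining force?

Sum the known components: ΣF_x = -421.4 N, ΣF_y = -408.8 N.
For equilibrium the remaining force must supply (−ΣF_x, −ΣF_y) = (421.4, 408.8) N.
Magnitude = √((421.4)² + (408.8)²) = 587.1 N; direction = atan2(408.8, 421.4) = 44.1°.

F ≈ 587 N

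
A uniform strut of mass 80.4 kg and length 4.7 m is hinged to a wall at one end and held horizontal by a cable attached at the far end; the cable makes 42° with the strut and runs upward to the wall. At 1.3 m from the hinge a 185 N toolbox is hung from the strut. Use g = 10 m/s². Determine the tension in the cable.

T ≈ 677 N

Take torques about the hinge: T sin 42° · 4.7 = 80.4×10×2.35 + 185×1.3 = 2129.9 N·m.
So T = 2129.9 / (0.6691 × 4.7) = 677.25 N.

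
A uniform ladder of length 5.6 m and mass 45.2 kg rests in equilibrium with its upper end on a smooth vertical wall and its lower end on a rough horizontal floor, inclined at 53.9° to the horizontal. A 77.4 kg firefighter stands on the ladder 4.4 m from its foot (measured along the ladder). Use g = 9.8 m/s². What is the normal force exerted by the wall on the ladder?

N_wall ≈ 596 N

Torques about the foot: N_wall · 5.6 sin 53.9° = 45.2×9.8×2.8 cos 53.9° + 77.4×9.8×4.4 cos 53.9° → N_wall = 596.1 N.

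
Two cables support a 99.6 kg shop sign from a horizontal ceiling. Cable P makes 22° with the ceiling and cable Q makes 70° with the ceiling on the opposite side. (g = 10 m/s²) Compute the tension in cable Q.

T_Q ≈ 924 N

Weight W = 99.6 × 10 = 996 N acts straight down.
Horizontal: T_P cos 22° = T_Q cos 70°  →  T_P = 0.3689 T_Q.
Vertical: T_P sin 22° + T_Q sin 70° = 996.
Substituting the horizontal relation into the vertical equation gives 1.078 T_Q = 996, so T_Q = 924 N.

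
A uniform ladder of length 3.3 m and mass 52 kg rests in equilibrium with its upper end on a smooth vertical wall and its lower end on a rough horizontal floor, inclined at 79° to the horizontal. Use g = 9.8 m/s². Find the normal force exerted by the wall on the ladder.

N_wall ≈ 49.5 N

Torques about the foot: N_wall · 3.3 sin 79° = 52×9.8×1.65 cos 79° → N_wall = 49.528 N.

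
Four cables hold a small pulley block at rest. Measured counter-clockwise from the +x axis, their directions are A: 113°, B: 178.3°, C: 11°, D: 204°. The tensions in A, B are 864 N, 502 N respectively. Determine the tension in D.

Resolve: ΣF_x = 864 cos 113° + 502 cos 178.3° + T_C cos 11° + T_D cos 204° = 0.
        ΣF_y = 864 sin 113° + 502 sin 178.3° + T_C sin 11° + T_D sin 204° = 0.
The known terms sum to (-839.4, 810.2) N, so 0.9816 T_C − 0.9135 T_D = 839.4 and 0.1908 T_C − 0.4067 T_D = -810.2.
Solving simultaneously: T_C = 4808 N, T_D = 4248 N.

T_D ≈ 4250 N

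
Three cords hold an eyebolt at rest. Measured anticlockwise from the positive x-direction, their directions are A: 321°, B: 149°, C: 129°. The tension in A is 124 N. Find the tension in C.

T_C ≈ 50.5 N

Resolve: ΣF_x = 124 cos 321° + T_B cos 149° + T_C cos 129° = 0.
        ΣF_y = 124 sin 321° + T_B sin 149° + T_C sin 129° = 0.
The known terms sum to (96.37, -78.04) N, so -0.8572 T_B − 0.6293 T_C = -96.37 and 0.5150 T_B + 0.7771 T_C = 78.04.
Solving simultaneously: T_B = 75.38 N, T_C = 50.46 N.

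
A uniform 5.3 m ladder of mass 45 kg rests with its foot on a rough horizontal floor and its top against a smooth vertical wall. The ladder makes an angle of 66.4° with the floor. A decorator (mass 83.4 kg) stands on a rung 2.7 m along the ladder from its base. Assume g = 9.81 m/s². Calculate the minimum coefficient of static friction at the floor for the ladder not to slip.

μ_min ≈ 0.221

ΣF_y = 0: N_floor = 45×9.81 + 83.4×9.81 = 1259.6 N.
Torques about the foot: N_wall · 5.3 sin 66.4° = 45×9.81×2.65 cos 66.4° + 83.4×9.81×2.7 cos 66.4° → N_wall = 278.53 N.
ΣF_x = 0: f_floor = N_wall = 278.53 N.
μ_min = f_floor / N_floor = 278.53 / 1259.6 = 0.2211.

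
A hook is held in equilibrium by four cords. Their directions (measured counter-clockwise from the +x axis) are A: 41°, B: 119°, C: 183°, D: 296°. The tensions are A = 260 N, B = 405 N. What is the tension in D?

T_D ≈ 569 N

Resolve: ΣF_x = 260 cos 41° + 405 cos 119° + T_C cos 183° + T_D cos 296° = 0.
        ΣF_y = 260 sin 41° + 405 sin 119° + T_C sin 183° + T_D sin 296° = 0.
The known terms sum to (-0.1234, 524.8) N, so -0.9986 T_C + 0.4384 T_D = 0.1234 and -0.0523 T_C − 0.8988 T_D = -524.8.
Solving simultaneously: T_C = 249.8 N, T_D = 569.3 N.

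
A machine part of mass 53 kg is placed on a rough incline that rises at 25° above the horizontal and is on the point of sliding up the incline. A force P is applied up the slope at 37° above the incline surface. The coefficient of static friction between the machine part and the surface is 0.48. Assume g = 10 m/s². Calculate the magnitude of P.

On the verge of sliding up the incline, friction equals μN and acts down the slope.
Perpendicular: N + P sin 37° = W cos 25° = 480.3 N.
Along incline: P cos 37° = W sin 25° + μN  with W sin 25° = 224 N.
Solving the pair for P and N: P = 418 N, N = 228.8 N (and f = μN = 109.8 N).

P ≈ 418 N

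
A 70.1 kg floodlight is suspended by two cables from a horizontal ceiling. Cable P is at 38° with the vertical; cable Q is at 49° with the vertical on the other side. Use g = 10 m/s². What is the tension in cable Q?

T_Q ≈ 432 N

Angles from the horizontal: cable P is 90° − 38° = 52°, cable Q is 90° − 49° = 41°.
Weight W = 70.1 × 10 = 701 N acts straight down.
Horizontal: T_P cos 52° = T_Q cos 41°  →  T_P = 1.226 T_Q.
Vertical: T_P sin 52° + T_Q sin 41° = 701.
Substituting the horizontal relation into the vertical equation gives 1.622 T_Q = 701, so T_Q = 432.2 N.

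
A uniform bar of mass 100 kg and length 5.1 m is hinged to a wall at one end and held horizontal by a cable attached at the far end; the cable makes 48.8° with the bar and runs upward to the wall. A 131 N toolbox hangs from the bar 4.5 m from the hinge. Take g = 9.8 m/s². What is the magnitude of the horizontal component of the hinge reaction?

H_x ≈ 530 N

Take torques about the hinge: T sin 48.8° · 5.1 = 100×9.8×2.55 + 131×4.5 = 3088.5 N·m.
So T = 3088.5 / (0.7524 × 5.1) = 804.86 N.
ΣF_x = 0: H_x = T cos 48.8° = 530.15 N.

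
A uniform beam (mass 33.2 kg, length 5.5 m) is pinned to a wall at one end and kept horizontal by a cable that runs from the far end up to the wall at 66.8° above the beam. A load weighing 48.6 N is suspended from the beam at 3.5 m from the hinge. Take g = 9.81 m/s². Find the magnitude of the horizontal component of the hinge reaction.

H_x ≈ 83.1 N

Take torques about the hinge: T sin 66.8° · 5.5 = 33.2×9.81×2.75 + 48.6×3.5 = 1065.8 N·m.
So T = 1065.8 / (0.9191 × 5.5) = 210.82 N.
ΣF_x = 0: H_x = T cos 66.8° = 83.051 N.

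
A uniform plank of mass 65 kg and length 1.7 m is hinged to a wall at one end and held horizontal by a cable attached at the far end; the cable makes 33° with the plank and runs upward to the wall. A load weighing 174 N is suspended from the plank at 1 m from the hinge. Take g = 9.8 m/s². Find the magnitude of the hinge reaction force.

|H| ≈ 756 N

Take torques about the hinge: T sin 33° · 1.7 = 65×9.8×0.85 + 174×1 = 715.45 N·m.
So T = 715.45 / (0.5446 × 1.7) = 772.72 N.
ΣF_x = 0: H_x = T cos 33° = 648.06 N.
ΣF_y = 0: H_y = (65×9.8 + 174) − T sin 33° = 811 − 420.85 = 390.15 N.
|H| = √(H_x² + H_y²) = √((648.06)² + (390.15)²) = 756.43 N.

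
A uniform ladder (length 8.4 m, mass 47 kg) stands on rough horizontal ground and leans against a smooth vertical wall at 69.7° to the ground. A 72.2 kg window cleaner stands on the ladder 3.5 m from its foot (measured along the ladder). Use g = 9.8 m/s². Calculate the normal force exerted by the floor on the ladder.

N_floor ≈ 1170 N

ΣF_y = 0: N_floor = 47×9.8 + 72.2×9.8 = 1168.2 N.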